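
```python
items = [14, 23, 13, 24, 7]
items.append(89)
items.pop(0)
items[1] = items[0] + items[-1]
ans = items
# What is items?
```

Trace (tracking items):
items = [14, 23, 13, 24, 7]  # -> items = [14, 23, 13, 24, 7]
items.append(89)  # -> items = [14, 23, 13, 24, 7, 89]
items.pop(0)  # -> items = [23, 13, 24, 7, 89]
items[1] = items[0] + items[-1]  # -> items = [23, 112, 24, 7, 89]
ans = items  # -> ans = [23, 112, 24, 7, 89]

Answer: [23, 112, 24, 7, 89]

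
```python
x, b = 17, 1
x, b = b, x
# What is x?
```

Trace (tracking x):
x, b = (17, 1)  # -> x = 17, b = 1
x, b = (b, x)  # -> x = 1, b = 17

Answer: 1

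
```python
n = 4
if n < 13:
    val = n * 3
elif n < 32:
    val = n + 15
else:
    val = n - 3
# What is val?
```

Trace (tracking val):
n = 4  # -> n = 4
if n < 13:  # condition is True
    val = n * 3  # -> val = 12

Answer: 12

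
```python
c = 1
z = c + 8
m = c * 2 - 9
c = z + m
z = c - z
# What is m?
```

Trace (tracking m):
c = 1  # -> c = 1
z = c + 8  # -> z = 9
m = c * 2 - 9  # -> m = -7
c = z + m  # -> c = 2
z = c - z  # -> z = -7

Answer: -7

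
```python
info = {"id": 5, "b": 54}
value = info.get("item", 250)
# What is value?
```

Trace (tracking value):
info = {'id': 5, 'b': 54}  # -> info = {'id': 5, 'b': 54}
value = info.get('item', 250)  # -> value = 250

Answer: 250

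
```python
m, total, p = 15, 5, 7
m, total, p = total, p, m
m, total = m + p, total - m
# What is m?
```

Trace (tracking m):
m, total, p = (15, 5, 7)  # -> m = 15, total = 5, p = 7
m, total, p = (total, p, m)  # -> m = 5, total = 7, p = 15
m, total = (m + p, total - m)  # -> m = 20, total = 2

Answer: 20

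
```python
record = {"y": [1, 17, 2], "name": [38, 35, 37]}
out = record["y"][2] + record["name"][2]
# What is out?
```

Trace (tracking out):
record = {'y': [1, 17, 2], 'name': [38, 35, 37]}  # -> record = {'y': [1, 17, 2], 'name': [38, 35, 37]}
out = record['y'][2] + record['name'][2]  # -> out = 39

Answer: 39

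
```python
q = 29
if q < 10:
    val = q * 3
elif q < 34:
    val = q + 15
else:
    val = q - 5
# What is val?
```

Trace (tracking val):
q = 29  # -> q = 29
if q < 10:  # condition is False
elif q < 34:  # condition is True
    val = q + 15  # -> val = 44

Answer: 44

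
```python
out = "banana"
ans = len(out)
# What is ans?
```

Answer: 6

Derivation:
Trace (tracking ans):
out = 'banana'  # -> out = 'banana'
ans = len(out)  # -> ans = 6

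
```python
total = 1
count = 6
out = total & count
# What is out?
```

Answer: 0

Derivation:
Trace (tracking out):
total = 1  # -> total = 1
count = 6  # -> count = 6
out = total & count  # -> out = 0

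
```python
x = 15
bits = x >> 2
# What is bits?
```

Answer: 3

Derivation:
Trace (tracking bits):
x = 15  # -> x = 15
bits = x >> 2  # -> bits = 3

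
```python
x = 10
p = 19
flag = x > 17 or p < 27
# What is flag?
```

Trace (tracking flag):
x = 10  # -> x = 10
p = 19  # -> p = 19
flag = x > 17 or p < 27  # -> flag = True

Answer: True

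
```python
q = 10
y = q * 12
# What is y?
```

Trace (tracking y):
q = 10  # -> q = 10
y = q * 12  # -> y = 120

Answer: 120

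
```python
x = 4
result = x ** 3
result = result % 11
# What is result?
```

Trace (tracking result):
x = 4  # -> x = 4
result = x ** 3  # -> result = 64
result = result % 11  # -> result = 9

Answer: 9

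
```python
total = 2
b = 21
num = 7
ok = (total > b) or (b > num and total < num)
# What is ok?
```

Answer: True

Derivation:
Trace (tracking ok):
total = 2  # -> total = 2
b = 21  # -> b = 21
num = 7  # -> num = 7
ok = total > b or (b > num and total < num)  # -> ok = True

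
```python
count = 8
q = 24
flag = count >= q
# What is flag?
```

Trace (tracking flag):
count = 8  # -> count = 8
q = 24  # -> q = 24
flag = count >= q  # -> flag = False

Answer: False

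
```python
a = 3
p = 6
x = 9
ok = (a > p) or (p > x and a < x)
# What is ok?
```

Answer: False

Derivation:
Trace (tracking ok):
a = 3  # -> a = 3
p = 6  # -> p = 6
x = 9  # -> x = 9
ok = a > p or (p > x and a < x)  # -> ok = False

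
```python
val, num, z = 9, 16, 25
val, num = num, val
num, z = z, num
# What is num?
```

Answer: 25

Derivation:
Trace (tracking num):
val, num, z = (9, 16, 25)  # -> val = 9, num = 16, z = 25
val, num = (num, val)  # -> val = 16, num = 9
num, z = (z, num)  # -> num = 25, z = 9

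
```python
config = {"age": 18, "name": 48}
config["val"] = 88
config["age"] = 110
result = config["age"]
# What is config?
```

Trace (tracking config):
config = {'age': 18, 'name': 48}  # -> config = {'age': 18, 'name': 48}
config['val'] = 88  # -> config = {'age': 18, 'name': 48, 'val': 88}
config['age'] = 110  # -> config = {'age': 110, 'name': 48, 'val': 88}
result = config['age']  # -> result = 110

Answer: {'age': 110, 'name': 48, 'val': 88}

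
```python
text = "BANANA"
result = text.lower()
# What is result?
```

Trace (tracking result):
text = 'BANANA'  # -> text = 'BANANA'
result = text.lower()  # -> result = 'banana'

Answer: 'banana'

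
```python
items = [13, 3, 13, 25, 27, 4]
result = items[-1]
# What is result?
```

Trace (tracking result):
items = [13, 3, 13, 25, 27, 4]  # -> items = [13, 3, 13, 25, 27, 4]
result = items[-1]  # -> result = 4

Answer: 4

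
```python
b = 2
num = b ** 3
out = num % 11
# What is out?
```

Trace (tracking out):
b = 2  # -> b = 2
num = b ** 3  # -> num = 8
out = num % 11  # -> out = 8

Answer: 8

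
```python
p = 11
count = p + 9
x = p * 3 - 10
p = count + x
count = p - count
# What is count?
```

Answer: 23

Derivation:
Trace (tracking count):
p = 11  # -> p = 11
count = p + 9  # -> count = 20
x = p * 3 - 10  # -> x = 23
p = count + x  # -> p = 43
count = p - count  # -> count = 23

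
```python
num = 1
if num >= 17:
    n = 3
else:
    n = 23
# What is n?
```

Answer: 23

Derivation:
Trace (tracking n):
num = 1  # -> num = 1
if num >= 17:  # condition is False
else:
    n = 23  # -> n = 23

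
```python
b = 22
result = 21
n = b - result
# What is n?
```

Trace (tracking n):
b = 22  # -> b = 22
result = 21  # -> result = 21
n = b - result  # -> n = 1

Answer: 1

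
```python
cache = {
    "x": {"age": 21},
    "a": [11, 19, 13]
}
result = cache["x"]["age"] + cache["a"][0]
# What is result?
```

Trace (tracking result):
cache = {'x': {'age': 21}, 'a': [11, 19, 13]}  # -> cache = {'x': {'age': 21}, 'a': [11, 19, 13]}
result = cache['x']['age'] + cache['a'][0]  # -> result = 32

Answer: 32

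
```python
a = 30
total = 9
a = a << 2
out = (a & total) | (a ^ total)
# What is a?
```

Answer: 120

Derivation:
Trace (tracking a):
a = 30  # -> a = 30
total = 9  # -> total = 9
a = a << 2  # -> a = 120
out = a & total | a ^ total  # -> out = 121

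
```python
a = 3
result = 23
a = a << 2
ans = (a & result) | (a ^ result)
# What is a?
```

Trace (tracking a):
a = 3  # -> a = 3
result = 23  # -> result = 23
a = a << 2  # -> a = 12
ans = a & result | a ^ result  # -> ans = 31

Answer: 12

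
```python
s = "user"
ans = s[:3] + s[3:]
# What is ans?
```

Answer: 'user'

Derivation:
Trace (tracking ans):
s = 'user'  # -> s = 'user'
ans = s[:3] + s[3:]  # -> ans = 'user'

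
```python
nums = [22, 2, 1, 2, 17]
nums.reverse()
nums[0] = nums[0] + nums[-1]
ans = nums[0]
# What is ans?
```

Answer: 39

Derivation:
Trace (tracking ans):
nums = [22, 2, 1, 2, 17]  # -> nums = [22, 2, 1, 2, 17]
nums.reverse()  # -> nums = [17, 2, 1, 2, 22]
nums[0] = nums[0] + nums[-1]  # -> nums = [39, 2, 1, 2, 22]
ans = nums[0]  # -> ans = 39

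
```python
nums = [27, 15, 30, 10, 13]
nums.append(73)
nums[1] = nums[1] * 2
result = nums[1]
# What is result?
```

Answer: 30

Derivation:
Trace (tracking result):
nums = [27, 15, 30, 10, 13]  # -> nums = [27, 15, 30, 10, 13]
nums.append(73)  # -> nums = [27, 15, 30, 10, 13, 73]
nums[1] = nums[1] * 2  # -> nums = [27, 30, 30, 10, 13, 73]
result = nums[1]  # -> result = 30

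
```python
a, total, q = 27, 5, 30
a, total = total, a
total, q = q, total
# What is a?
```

Trace (tracking a):
a, total, q = (27, 5, 30)  # -> a = 27, total = 5, q = 30
a, total = (total, a)  # -> a = 5, total = 27
total, q = (q, total)  # -> total = 30, q = 27

Answer: 5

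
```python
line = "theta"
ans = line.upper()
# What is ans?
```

Answer: 'THETA'

Derivation:
Trace (tracking ans):
line = 'theta'  # -> line = 'theta'
ans = line.upper()  # -> ans = 'THETA'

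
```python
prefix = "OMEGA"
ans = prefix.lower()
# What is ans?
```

Trace (tracking ans):
prefix = 'OMEGA'  # -> prefix = 'OMEGA'
ans = prefix.lower()  # -> ans = 'omega'

Answer: 'omega'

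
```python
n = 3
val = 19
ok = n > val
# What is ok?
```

Trace (tracking ok):
n = 3  # -> n = 3
val = 19  # -> val = 19
ok = n > val  # -> ok = False

Answer: False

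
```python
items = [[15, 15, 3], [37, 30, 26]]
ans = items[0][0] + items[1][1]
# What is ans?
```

Trace (tracking ans):
items = [[15, 15, 3], [37, 30, 26]]  # -> items = [[15, 15, 3], [37, 30, 26]]
ans = items[0][0] + items[1][1]  # -> ans = 45

Answer: 45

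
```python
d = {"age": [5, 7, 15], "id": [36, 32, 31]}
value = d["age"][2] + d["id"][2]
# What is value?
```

Answer: 46

Derivation:
Trace (tracking value):
d = {'age': [5, 7, 15], 'id': [36, 32, 31]}  # -> d = {'age': [5, 7, 15], 'id': [36, 32, 31]}
value = d['age'][2] + d['id'][2]  # -> value = 46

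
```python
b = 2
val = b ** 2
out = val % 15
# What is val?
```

Answer: 4

Derivation:
Trace (tracking val):
b = 2  # -> b = 2
val = b ** 2  # -> val = 4
out = val % 15  # -> out = 4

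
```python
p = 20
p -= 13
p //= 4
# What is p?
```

Trace (tracking p):
p = 20  # -> p = 20
p -= 13  # -> p = 7
p //= 4  # -> p = 1

Answer: 1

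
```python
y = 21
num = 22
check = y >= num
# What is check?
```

Trace (tracking check):
y = 21  # -> y = 21
num = 22  # -> num = 22
check = y >= num  # -> check = False

Answer: False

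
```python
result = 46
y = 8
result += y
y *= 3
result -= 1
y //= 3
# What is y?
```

Trace (tracking y):
result = 46  # -> result = 46
y = 8  # -> y = 8
result += y  # -> result = 54
y *= 3  # -> y = 24
result -= 1  # -> result = 53
y //= 3  # -> y = 8

Answer: 8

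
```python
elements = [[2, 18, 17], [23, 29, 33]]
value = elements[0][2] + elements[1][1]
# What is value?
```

Trace (tracking value):
elements = [[2, 18, 17], [23, 29, 33]]  # -> elements = [[2, 18, 17], [23, 29, 33]]
value = elements[0][2] + elements[1][1]  # -> value = 46

Answer: 46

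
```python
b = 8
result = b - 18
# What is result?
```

Trace (tracking result):
b = 8  # -> b = 8
result = b - 18  # -> result = -10

Answer: -10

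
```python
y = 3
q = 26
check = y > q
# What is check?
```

Answer: False

Derivation:
Trace (tracking check):
y = 3  # -> y = 3
q = 26  # -> q = 26
check = y > q  # -> check = False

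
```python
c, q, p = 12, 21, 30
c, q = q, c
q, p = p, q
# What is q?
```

Answer: 30

Derivation:
Trace (tracking q):
c, q, p = (12, 21, 30)  # -> c = 12, q = 21, p = 30
c, q = (q, c)  # -> c = 21, q = 12
q, p = (p, q)  # -> q = 30, p = 12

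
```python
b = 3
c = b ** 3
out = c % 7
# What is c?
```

Trace (tracking c):
b = 3  # -> b = 3
c = b ** 3  # -> c = 27
out = c % 7  # -> out = 6

Answer: 27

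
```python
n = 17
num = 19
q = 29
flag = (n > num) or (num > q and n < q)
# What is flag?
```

Answer: False

Derivation:
Trace (tracking flag):
n = 17  # -> n = 17
num = 19  # -> num = 19
q = 29  # -> q = 29
flag = n > num or (num > q and n < q)  # -> flag = False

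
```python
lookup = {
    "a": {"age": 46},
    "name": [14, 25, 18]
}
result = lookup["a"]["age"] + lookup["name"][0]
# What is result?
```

Trace (tracking result):
lookup = {'a': {'age': 46}, 'name': [14, 25, 18]}  # -> lookup = {'a': {'age': 46}, 'name': [14, 25, 18]}
result = lookup['a']['age'] + lookup['name'][0]  # -> result = 60

Answer: 60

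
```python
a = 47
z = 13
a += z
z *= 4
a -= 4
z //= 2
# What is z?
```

Answer: 26

Derivation:
Trace (tracking z):
a = 47  # -> a = 47
z = 13  # -> z = 13
a += z  # -> a = 60
z *= 4  # -> z = 52
a -= 4  # -> a = 56
z //= 2  # -> z = 26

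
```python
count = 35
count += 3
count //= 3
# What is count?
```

Answer: 12

Derivation:
Trace (tracking count):
count = 35  # -> count = 35
count += 3  # -> count = 38
count //= 3  # -> count = 12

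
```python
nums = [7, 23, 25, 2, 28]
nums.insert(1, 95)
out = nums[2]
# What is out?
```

Answer: 23

Derivation:
Trace (tracking out):
nums = [7, 23, 25, 2, 28]  # -> nums = [7, 23, 25, 2, 28]
nums.insert(1, 95)  # -> nums = [7, 95, 23, 25, 2, 28]
out = nums[2]  # -> out = 23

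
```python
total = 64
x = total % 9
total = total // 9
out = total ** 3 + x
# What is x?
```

Trace (tracking x):
total = 64  # -> total = 64
x = total % 9  # -> x = 1
total = total // 9  # -> total = 7
out = total ** 3 + x  # -> out = 344

Answer: 1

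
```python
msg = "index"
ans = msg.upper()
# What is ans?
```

Answer: 'INDEX'

Derivation:
Trace (tracking ans):
msg = 'index'  # -> msg = 'index'
ans = msg.upper()  # -> ans = 'INDEX'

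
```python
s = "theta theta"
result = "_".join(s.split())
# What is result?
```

Answer: 'theta_theta'

Derivation:
Trace (tracking result):
s = 'theta theta'  # -> s = 'theta theta'
result = '_'.join(s.split())  # -> result = 'theta_theta'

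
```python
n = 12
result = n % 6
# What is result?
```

Answer: 0

Derivation:
Trace (tracking result):
n = 12  # -> n = 12
result = n % 6  # -> result = 0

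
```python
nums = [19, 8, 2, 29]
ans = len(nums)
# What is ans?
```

Answer: 4

Derivation:
Trace (tracking ans):
nums = [19, 8, 2, 29]  # -> nums = [19, 8, 2, 29]
ans = len(nums)  # -> ans = 4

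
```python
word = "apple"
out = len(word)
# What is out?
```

Trace (tracking out):
word = 'apple'  # -> word = 'apple'
out = len(word)  # -> out = 5

Answer: 5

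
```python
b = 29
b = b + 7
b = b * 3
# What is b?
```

Trace (tracking b):
b = 29  # -> b = 29
b = b + 7  # -> b = 36
b = b * 3  # -> b = 108

Answer: 108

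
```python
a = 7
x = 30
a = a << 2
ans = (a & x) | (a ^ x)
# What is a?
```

Answer: 28

Derivation:
Trace (tracking a):
a = 7  # -> a = 7
x = 30  # -> x = 30
a = a << 2  # -> a = 28
ans = a & x | a ^ x  # -> ans = 30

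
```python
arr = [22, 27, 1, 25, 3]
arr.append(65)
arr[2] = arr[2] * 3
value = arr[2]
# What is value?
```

Trace (tracking value):
arr = [22, 27, 1, 25, 3]  # -> arr = [22, 27, 1, 25, 3]
arr.append(65)  # -> arr = [22, 27, 1, 25, 3, 65]
arr[2] = arr[2] * 3  # -> arr = [22, 27, 3, 25, 3, 65]
value = arr[2]  # -> value = 3

Answer: 3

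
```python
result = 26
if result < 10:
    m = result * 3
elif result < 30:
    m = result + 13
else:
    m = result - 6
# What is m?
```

Answer: 39

Derivation:
Trace (tracking m):
result = 26  # -> result = 26
if result < 10:  # condition is False
elif result < 30:  # condition is True
    m = result + 13  # -> m = 39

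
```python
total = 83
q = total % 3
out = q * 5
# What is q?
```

Answer: 2

Derivation:
Trace (tracking q):
total = 83  # -> total = 83
q = total % 3  # -> q = 2
out = q * 5  # -> out = 10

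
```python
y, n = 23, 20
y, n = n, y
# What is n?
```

Trace (tracking n):
y, n = (23, 20)  # -> y = 23, n = 20
y, n = (n, y)  # -> y = 20, n = 23

Answer: 23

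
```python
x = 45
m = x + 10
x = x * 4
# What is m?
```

Answer: 55

Derivation:
Trace (tracking m):
x = 45  # -> x = 45
m = x + 10  # -> m = 55
x = x * 4  # -> x = 180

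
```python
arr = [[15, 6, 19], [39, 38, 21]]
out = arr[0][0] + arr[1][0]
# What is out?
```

Trace (tracking out):
arr = [[15, 6, 19], [39, 38, 21]]  # -> arr = [[15, 6, 19], [39, 38, 21]]
out = arr[0][0] + arr[1][0]  # -> out = 54

Answer: 54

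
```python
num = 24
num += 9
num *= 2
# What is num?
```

Trace (tracking num):
num = 24  # -> num = 24
num += 9  # -> num = 33
num *= 2  # -> num = 66

Answer: 66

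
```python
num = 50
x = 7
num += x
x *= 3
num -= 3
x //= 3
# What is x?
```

Answer: 7

Derivation:
Trace (tracking x):
num = 50  # -> num = 50
x = 7  # -> x = 7
num += x  # -> num = 57
x *= 3  # -> x = 21
num -= 3  # -> num = 54
x //= 3  # -> x = 7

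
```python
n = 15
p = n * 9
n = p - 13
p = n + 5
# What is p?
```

Answer: 127

Derivation:
Trace (tracking p):
n = 15  # -> n = 15
p = n * 9  # -> p = 135
n = p - 13  # -> n = 122
p = n + 5  # -> p = 127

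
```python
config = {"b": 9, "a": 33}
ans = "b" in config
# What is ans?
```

Trace (tracking ans):
config = {'b': 9, 'a': 33}  # -> config = {'b': 9, 'a': 33}
ans = 'b' in config  # -> ans = True

Answer: True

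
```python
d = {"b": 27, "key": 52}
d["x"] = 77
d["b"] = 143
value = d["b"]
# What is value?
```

Answer: 143

Derivation:
Trace (tracking value):
d = {'b': 27, 'key': 52}  # -> d = {'b': 27, 'key': 52}
d['x'] = 77  # -> d = {'b': 27, 'key': 52, 'x': 77}
d['b'] = 143  # -> d = {'b': 143, 'key': 52, 'x': 77}
value = d['b']  # -> value = 143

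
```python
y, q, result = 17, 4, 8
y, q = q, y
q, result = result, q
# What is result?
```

Answer: 17

Derivation:
Trace (tracking result):
y, q, result = (17, 4, 8)  # -> y = 17, q = 4, result = 8
y, q = (q, y)  # -> y = 4, q = 17
q, result = (result, q)  # -> q = 8, result = 17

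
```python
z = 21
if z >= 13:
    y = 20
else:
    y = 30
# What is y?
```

Trace (tracking y):
z = 21  # -> z = 21
if z >= 13:  # condition is True
    y = 20  # -> y = 20

Answer: 20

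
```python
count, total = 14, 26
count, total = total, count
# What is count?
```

Answer: 26

Derivation:
Trace (tracking count):
count, total = (14, 26)  # -> count = 14, total = 26
count, total = (total, count)  # -> count = 26, total = 14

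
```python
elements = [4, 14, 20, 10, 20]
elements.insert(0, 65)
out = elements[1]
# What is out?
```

Answer: 4

Derivation:
Trace (tracking out):
elements = [4, 14, 20, 10, 20]  # -> elements = [4, 14, 20, 10, 20]
elements.insert(0, 65)  # -> elements = [65, 4, 14, 20, 10, 20]
out = elements[1]  # -> out = 4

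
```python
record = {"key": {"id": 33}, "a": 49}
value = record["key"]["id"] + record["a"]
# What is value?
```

Trace (tracking value):
record = {'key': {'id': 33}, 'a': 49}  # -> record = {'key': {'id': 33}, 'a': 49}
value = record['key']['id'] + record['a']  # -> value = 82

Answer: 82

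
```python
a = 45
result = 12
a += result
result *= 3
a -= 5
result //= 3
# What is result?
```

Trace (tracking result):
a = 45  # -> a = 45
result = 12  # -> result = 12
a += result  # -> a = 57
result *= 3  # -> result = 36
a -= 5  # -> a = 52
result //= 3  # -> result = 12

Answer: 12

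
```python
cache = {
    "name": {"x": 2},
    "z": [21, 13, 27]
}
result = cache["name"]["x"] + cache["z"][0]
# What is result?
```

Trace (tracking result):
cache = {'name': {'x': 2}, 'z': [21, 13, 27]}  # -> cache = {'name': {'x': 2}, 'z': [21, 13, 27]}
result = cache['name']['x'] + cache['z'][0]  # -> result = 23

Answer: 23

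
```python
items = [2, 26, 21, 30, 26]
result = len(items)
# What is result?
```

Answer: 5

Derivation:
Trace (tracking result):
items = [2, 26, 21, 30, 26]  # -> items = [2, 26, 21, 30, 26]
result = len(items)  # -> result = 5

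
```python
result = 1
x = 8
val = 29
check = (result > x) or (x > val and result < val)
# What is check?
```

Answer: False

Derivation:
Trace (tracking check):
result = 1  # -> result = 1
x = 8  # -> x = 8
val = 29  # -> val = 29
check = result > x or (x > val and result < val)  # -> check = False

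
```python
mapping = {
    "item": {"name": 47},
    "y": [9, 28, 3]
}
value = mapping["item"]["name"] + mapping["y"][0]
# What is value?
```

Trace (tracking value):
mapping = {'item': {'name': 47}, 'y': [9, 28, 3]}  # -> mapping = {'item': {'name': 47}, 'y': [9, 28, 3]}
value = mapping['item']['name'] + mapping['y'][0]  # -> value = 56

Answer: 56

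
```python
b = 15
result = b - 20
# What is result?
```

Trace (tracking result):
b = 15  # -> b = 15
result = b - 20  # -> result = -5

Answer: -5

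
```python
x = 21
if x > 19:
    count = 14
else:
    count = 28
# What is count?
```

Trace (tracking count):
x = 21  # -> x = 21
if x > 19:  # condition is True
    count = 14  # -> count = 14

Answer: 14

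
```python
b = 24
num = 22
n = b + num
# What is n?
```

Trace (tracking n):
b = 24  # -> b = 24
num = 22  # -> num = 22
n = b + num  # -> n = 46

Answer: 46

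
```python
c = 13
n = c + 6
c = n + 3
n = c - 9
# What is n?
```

Answer: 13

Derivation:
Trace (tracking n):
c = 13  # -> c = 13
n = c + 6  # -> n = 19
c = n + 3  # -> c = 22
n = c - 9  # -> n = 13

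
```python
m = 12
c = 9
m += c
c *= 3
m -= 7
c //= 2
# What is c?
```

Answer: 13

Derivation:
Trace (tracking c):
m = 12  # -> m = 12
c = 9  # -> c = 9
m += c  # -> m = 21
c *= 3  # -> c = 27
m -= 7  # -> m = 14
c //= 2  # -> c = 13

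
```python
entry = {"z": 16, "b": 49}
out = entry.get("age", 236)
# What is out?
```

Trace (tracking out):
entry = {'z': 16, 'b': 49}  # -> entry = {'z': 16, 'b': 49}
out = entry.get('age', 236)  # -> out = 236

Answer: 236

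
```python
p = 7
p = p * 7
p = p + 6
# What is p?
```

Answer: 55

Derivation:
Trace (tracking p):
p = 7  # -> p = 7
p = p * 7  # -> p = 49
p = p + 6  # -> p = 55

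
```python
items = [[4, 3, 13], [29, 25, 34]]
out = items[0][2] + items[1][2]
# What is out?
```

Trace (tracking out):
items = [[4, 3, 13], [29, 25, 34]]  # -> items = [[4, 3, 13], [29, 25, 34]]
out = items[0][2] + items[1][2]  # -> out = 47

Answer: 47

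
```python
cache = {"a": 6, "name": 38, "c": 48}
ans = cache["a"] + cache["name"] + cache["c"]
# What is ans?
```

Trace (tracking ans):
cache = {'a': 6, 'name': 38, 'c': 48}  # -> cache = {'a': 6, 'name': 38, 'c': 48}
ans = cache['a'] + cache['name'] + cache['c']  # -> ans = 92

Answer: 92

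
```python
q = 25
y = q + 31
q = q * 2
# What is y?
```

Answer: 56

Derivation:
Trace (tracking y):
q = 25  # -> q = 25
y = q + 31  # -> y = 56
q = q * 2  # -> q = 50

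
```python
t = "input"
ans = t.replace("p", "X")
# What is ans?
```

Trace (tracking ans):
t = 'input'  # -> t = 'input'
ans = t.replace('p', 'X')  # -> ans = 'inXut'

Answer: 'inXut'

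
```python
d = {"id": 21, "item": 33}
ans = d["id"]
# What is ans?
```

Trace (tracking ans):
d = {'id': 21, 'item': 33}  # -> d = {'id': 21, 'item': 33}
ans = d['id']  # -> ans = 21

Answer: 21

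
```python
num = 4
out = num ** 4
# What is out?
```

Trace (tracking out):
num = 4  # -> num = 4
out = num ** 4  # -> out = 256

Answer: 256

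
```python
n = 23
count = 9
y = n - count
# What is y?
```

Answer: 14

Derivation:
Trace (tracking y):
n = 23  # -> n = 23
count = 9  # -> count = 9
y = n - count  # -> y = 14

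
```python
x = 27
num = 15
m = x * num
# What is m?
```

Trace (tracking m):
x = 27  # -> x = 27
num = 15  # -> num = 15
m = x * num  # -> m = 405

Answer: 405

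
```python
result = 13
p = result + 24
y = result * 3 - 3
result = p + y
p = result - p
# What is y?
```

Trace (tracking y):
result = 13  # -> result = 13
p = result + 24  # -> p = 37
y = result * 3 - 3  # -> y = 36
result = p + y  # -> result = 73
p = result - p  # -> p = 36

Answer: 36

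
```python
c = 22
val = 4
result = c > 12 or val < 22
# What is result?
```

Answer: True

Derivation:
Trace (tracking result):
c = 22  # -> c = 22
val = 4  # -> val = 4
result = c > 12 or val < 22  # -> result = True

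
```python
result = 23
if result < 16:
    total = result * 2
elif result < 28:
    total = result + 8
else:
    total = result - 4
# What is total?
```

Answer: 31

Derivation:
Trace (tracking total):
result = 23  # -> result = 23
if result < 16:  # condition is False
elif result < 28:  # condition is True
    total = result + 8  # -> total = 31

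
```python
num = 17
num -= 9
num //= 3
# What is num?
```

Trace (tracking num):
num = 17  # -> num = 17
num -= 9  # -> num = 8
num //= 3  # -> num = 2

Answer: 2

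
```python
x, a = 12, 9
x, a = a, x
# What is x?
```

Trace (tracking x):
x, a = (12, 9)  # -> x = 12, a = 9
x, a = (a, x)  # -> x = 9, a = 12

Answer: 9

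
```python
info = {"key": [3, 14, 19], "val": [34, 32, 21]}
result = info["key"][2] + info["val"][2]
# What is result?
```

Answer: 40

Derivation:
Trace (tracking result):
info = {'key': [3, 14, 19], 'val': [34, 32, 21]}  # -> info = {'key': [3, 14, 19], 'val': [34, 32, 21]}
result = info['key'][2] + info['val'][2]  # -> result = 40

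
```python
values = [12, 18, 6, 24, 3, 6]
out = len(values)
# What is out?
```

Trace (tracking out):
values = [12, 18, 6, 24, 3, 6]  # -> values = [12, 18, 6, 24, 3, 6]
out = len(values)  # -> out = 6

Answer: 6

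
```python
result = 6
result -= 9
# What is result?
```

Answer: -3

Derivation:
Trace (tracking result):
result = 6  # -> result = 6
result -= 9  # -> result = -3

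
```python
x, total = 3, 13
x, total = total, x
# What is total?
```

Answer: 3

Derivation:
Trace (tracking total):
x, total = (3, 13)  # -> x = 3, total = 13
x, total = (total, x)  # -> x = 13, total = 3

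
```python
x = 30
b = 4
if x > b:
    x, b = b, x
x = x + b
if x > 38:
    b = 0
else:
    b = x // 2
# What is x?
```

Trace (tracking x):
x = 30  # -> x = 30
b = 4  # -> b = 4
if x > b:  # condition is True
    x, b = (b, x)  # -> x = 4, b = 30
x = x + b  # -> x = 34
if x > 38:  # condition is False
else:
    b = x // 2  # -> b = 17

Answer: 34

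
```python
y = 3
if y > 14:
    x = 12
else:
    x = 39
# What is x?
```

Answer: 39

Derivation:
Trace (tracking x):
y = 3  # -> y = 3
if y > 14:  # condition is False
else:
    x = 39  # -> x = 39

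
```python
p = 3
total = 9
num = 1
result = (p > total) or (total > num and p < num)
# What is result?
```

Answer: False

Derivation:
Trace (tracking result):
p = 3  # -> p = 3
total = 9  # -> total = 9
num = 1  # -> num = 1
result = p > total or (total > num and p < num)  # -> result = False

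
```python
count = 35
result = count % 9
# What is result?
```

Trace (tracking result):
count = 35  # -> count = 35
result = count % 9  # -> result = 8

Answer: 8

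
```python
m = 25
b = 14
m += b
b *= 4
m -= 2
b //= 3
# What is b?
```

Answer: 18

Derivation:
Trace (tracking b):
m = 25  # -> m = 25
b = 14  # -> b = 14
m += b  # -> m = 39
b *= 4  # -> b = 56
m -= 2  # -> m = 37
b //= 3  # -> b = 18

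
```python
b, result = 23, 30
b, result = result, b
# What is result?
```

Trace (tracking result):
b, result = (23, 30)  # -> b = 23, result = 30
b, result = (result, b)  # -> b = 30, result = 23

Answer: 23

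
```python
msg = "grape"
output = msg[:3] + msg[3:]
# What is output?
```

Answer: 'grape'

Derivation:
Trace (tracking output):
msg = 'grape'  # -> msg = 'grape'
output = msg[:3] + msg[3:]  # -> output = 'grape'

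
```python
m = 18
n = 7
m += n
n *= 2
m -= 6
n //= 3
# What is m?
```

Trace (tracking m):
m = 18  # -> m = 18
n = 7  # -> n = 7
m += n  # -> m = 25
n *= 2  # -> n = 14
m -= 6  # -> m = 19
n //= 3  # -> n = 4

Answer: 19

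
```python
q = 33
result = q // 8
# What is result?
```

Trace (tracking result):
q = 33  # -> q = 33
result = q // 8  # -> result = 4

Answer: 4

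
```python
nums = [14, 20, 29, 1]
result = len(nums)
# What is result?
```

Trace (tracking result):
nums = [14, 20, 29, 1]  # -> nums = [14, 20, 29, 1]
result = len(nums)  # -> result = 4

Answer: 4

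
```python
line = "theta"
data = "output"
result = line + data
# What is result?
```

Trace (tracking result):
line = 'theta'  # -> line = 'theta'
data = 'output'  # -> data = 'output'
result = line + data  # -> result = 'thetaoutput'

Answer: 'thetaoutput'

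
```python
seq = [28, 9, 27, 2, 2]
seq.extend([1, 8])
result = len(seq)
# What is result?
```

Answer: 7

Derivation:
Trace (tracking result):
seq = [28, 9, 27, 2, 2]  # -> seq = [28, 9, 27, 2, 2]
seq.extend([1, 8])  # -> seq = [28, 9, 27, 2, 2, 1, 8]
result = len(seq)  # -> result = 7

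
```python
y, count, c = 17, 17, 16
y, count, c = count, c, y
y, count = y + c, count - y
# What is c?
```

Trace (tracking c):
y, count, c = (17, 17, 16)  # -> y = 17, count = 17, c = 16
y, count, c = (count, c, y)  # -> y = 17, count = 16, c = 17
y, count = (y + c, count - y)  # -> y = 34, count = -1

Answer: 17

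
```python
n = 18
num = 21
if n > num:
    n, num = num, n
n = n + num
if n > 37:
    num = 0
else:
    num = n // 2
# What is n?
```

Trace (tracking n):
n = 18  # -> n = 18
num = 21  # -> num = 21
if n > num:  # condition is False
n = n + num  # -> n = 39
if n > 37:  # condition is True
    num = 0  # -> num = 0

Answer: 39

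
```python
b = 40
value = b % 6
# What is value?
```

Trace (tracking value):
b = 40  # -> b = 40
value = b % 6  # -> value = 4

Answer: 4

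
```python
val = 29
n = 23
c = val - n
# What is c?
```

Trace (tracking c):
val = 29  # -> val = 29
n = 23  # -> n = 23
c = val - n  # -> c = 6

Answer: 6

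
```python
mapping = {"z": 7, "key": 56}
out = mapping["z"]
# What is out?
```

Answer: 7

Derivation:
Trace (tracking out):
mapping = {'z': 7, 'key': 56}  # -> mapping = {'z': 7, 'key': 56}
out = mapping['z']  # -> out = 7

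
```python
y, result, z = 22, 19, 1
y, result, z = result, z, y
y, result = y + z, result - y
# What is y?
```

Answer: 41

Derivation:
Trace (tracking y):
y, result, z = (22, 19, 1)  # -> y = 22, result = 19, z = 1
y, result, z = (result, z, y)  # -> y = 19, result = 1, z = 22
y, result = (y + z, result - y)  # -> y = 41, result = -18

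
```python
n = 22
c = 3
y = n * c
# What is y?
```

Answer: 66

Derivation:
Trace (tracking y):
n = 22  # -> n = 22
c = 3  # -> c = 3
y = n * c  # -> y = 66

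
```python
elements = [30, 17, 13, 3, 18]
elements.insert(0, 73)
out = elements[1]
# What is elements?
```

Trace (tracking elements):
elements = [30, 17, 13, 3, 18]  # -> elements = [30, 17, 13, 3, 18]
elements.insert(0, 73)  # -> elements = [73, 30, 17, 13, 3, 18]
out = elements[1]  # -> out = 30

Answer: [73, 30, 17, 13, 3, 18]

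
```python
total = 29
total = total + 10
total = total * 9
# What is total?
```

Answer: 351

Derivation:
Trace (tracking total):
total = 29  # -> total = 29
total = total + 10  # -> total = 39
total = total * 9  # -> total = 351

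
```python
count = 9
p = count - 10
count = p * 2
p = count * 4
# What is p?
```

Answer: -8

Derivation:
Trace (tracking p):
count = 9  # -> count = 9
p = count - 10  # -> p = -1
count = p * 2  # -> count = -2
p = count * 4  # -> p = -8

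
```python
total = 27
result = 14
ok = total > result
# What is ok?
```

Answer: True

Derivation:
Trace (tracking ok):
total = 27  # -> total = 27
result = 14  # -> result = 14
ok = total > result  # -> ok = True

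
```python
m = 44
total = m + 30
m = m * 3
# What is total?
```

Answer: 74

Derivation:
Trace (tracking total):
m = 44  # -> m = 44
total = m + 30  # -> total = 74
m = m * 3  # -> m = 132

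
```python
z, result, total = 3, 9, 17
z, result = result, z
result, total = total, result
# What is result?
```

Answer: 17

Derivation:
Trace (tracking result):
z, result, total = (3, 9, 17)  # -> z = 3, result = 9, total = 17
z, result = (result, z)  # -> z = 9, result = 3
result, total = (total, result)  # -> result = 17, total = 3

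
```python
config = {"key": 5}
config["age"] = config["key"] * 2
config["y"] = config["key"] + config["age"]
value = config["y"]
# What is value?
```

Answer: 15

Derivation:
Trace (tracking value):
config = {'key': 5}  # -> config = {'key': 5}
config['age'] = config['key'] * 2  # -> config = {'key': 5, 'age': 10}
config['y'] = config['key'] + config['age']  # -> config = {'key': 5, 'age': 10, 'y': 15}
value = config['y']  # -> value = 15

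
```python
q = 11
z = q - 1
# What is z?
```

Trace (tracking z):
q = 11  # -> q = 11
z = q - 1  # -> z = 10

Answer: 10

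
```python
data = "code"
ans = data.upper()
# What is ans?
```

Trace (tracking ans):
data = 'code'  # -> data = 'code'
ans = data.upper()  # -> ans = 'CODE'

Answer: 'CODE'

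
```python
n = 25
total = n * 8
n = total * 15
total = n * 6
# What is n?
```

Answer: 3000

Derivation:
Trace (tracking n):
n = 25  # -> n = 25
total = n * 8  # -> total = 200
n = total * 15  # -> n = 3000
total = n * 6  # -> total = 18000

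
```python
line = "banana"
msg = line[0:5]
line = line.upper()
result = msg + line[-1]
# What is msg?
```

Trace (tracking msg):
line = 'banana'  # -> line = 'banana'
msg = line[0:5]  # -> msg = 'banan'
line = line.upper()  # -> line = 'BANANA'
result = msg + line[-1]  # -> result = 'bananA'

Answer: 'banan'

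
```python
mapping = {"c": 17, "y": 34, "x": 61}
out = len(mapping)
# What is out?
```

Trace (tracking out):
mapping = {'c': 17, 'y': 34, 'x': 61}  # -> mapping = {'c': 17, 'y': 34, 'x': 61}
out = len(mapping)  # -> out = 3

Answer: 3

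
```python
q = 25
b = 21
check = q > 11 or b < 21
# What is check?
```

Answer: True

Derivation:
Trace (tracking check):
q = 25  # -> q = 25
b = 21  # -> b = 21
check = q > 11 or b < 21  # -> check = True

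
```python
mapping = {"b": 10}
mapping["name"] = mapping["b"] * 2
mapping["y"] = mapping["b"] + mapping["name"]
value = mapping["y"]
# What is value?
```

Answer: 30

Derivation:
Trace (tracking value):
mapping = {'b': 10}  # -> mapping = {'b': 10}
mapping['name'] = mapping['b'] * 2  # -> mapping = {'b': 10, 'name': 20}
mapping['y'] = mapping['b'] + mapping['name']  # -> mapping = {'b': 10, 'name': 20, 'y': 30}
value = mapping['y']  # -> value = 30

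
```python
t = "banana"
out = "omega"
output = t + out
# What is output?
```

Answer: 'bananaomega'

Derivation:
Trace (tracking output):
t = 'banana'  # -> t = 'banana'
out = 'omega'  # -> out = 'omega'
output = t + out  # -> output = 'bananaomega'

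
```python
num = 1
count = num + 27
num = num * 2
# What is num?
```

Trace (tracking num):
num = 1  # -> num = 1
count = num + 27  # -> count = 28
num = num * 2  # -> num = 2

Answer: 2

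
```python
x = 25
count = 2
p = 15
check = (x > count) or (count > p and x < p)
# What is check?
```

Answer: True

Derivation:
Trace (tracking check):
x = 25  # -> x = 25
count = 2  # -> count = 2
p = 15  # -> p = 15
check = x > count or (count > p and x < p)  # -> check = True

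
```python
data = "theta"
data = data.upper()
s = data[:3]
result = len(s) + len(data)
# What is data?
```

Answer: 'THETA'

Derivation:
Trace (tracking data):
data = 'theta'  # -> data = 'theta'
data = data.upper()  # -> data = 'THETA'
s = data[:3]  # -> s = 'THE'
result = len(s) + len(data)  # -> result = 8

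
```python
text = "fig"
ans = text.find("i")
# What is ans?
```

Answer: 1

Derivation:
Trace (tracking ans):
text = 'fig'  # -> text = 'fig'
ans = text.find('i')  # -> ans = 1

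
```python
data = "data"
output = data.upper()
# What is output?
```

Trace (tracking output):
data = 'data'  # -> data = 'data'
output = data.upper()  # -> output = 'DATA'

Answer: 'DATA'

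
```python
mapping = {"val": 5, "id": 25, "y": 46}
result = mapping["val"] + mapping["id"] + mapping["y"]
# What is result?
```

Answer: 76

Derivation:
Trace (tracking result):
mapping = {'val': 5, 'id': 25, 'y': 46}  # -> mapping = {'val': 5, 'id': 25, 'y': 46}
result = mapping['val'] + mapping['id'] + mapping['y']  # -> result = 76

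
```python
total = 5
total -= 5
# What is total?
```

Trace (tracking total):
total = 5  # -> total = 5
total -= 5  # -> total = 0

Answer: 0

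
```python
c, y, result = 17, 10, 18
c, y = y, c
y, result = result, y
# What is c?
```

Trace (tracking c):
c, y, result = (17, 10, 18)  # -> c = 17, y = 10, result = 18
c, y = (y, c)  # -> c = 10, y = 17
y, result = (result, y)  # -> y = 18, result = 17

Answer: 10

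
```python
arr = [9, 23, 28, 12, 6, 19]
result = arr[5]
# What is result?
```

Trace (tracking result):
arr = [9, 23, 28, 12, 6, 19]  # -> arr = [9, 23, 28, 12, 6, 19]
result = arr[5]  # -> result = 19

Answer: 19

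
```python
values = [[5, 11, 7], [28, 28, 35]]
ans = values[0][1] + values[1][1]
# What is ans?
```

Trace (tracking ans):
values = [[5, 11, 7], [28, 28, 35]]  # -> values = [[5, 11, 7], [28, 28, 35]]
ans = values[0][1] + values[1][1]  # -> ans = 39

Answer: 39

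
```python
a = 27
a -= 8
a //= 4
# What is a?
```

Trace (tracking a):
a = 27  # -> a = 27
a -= 8  # -> a = 19
a //= 4  # -> a = 4

Answer: 4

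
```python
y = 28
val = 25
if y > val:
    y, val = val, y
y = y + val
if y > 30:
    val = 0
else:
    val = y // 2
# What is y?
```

Trace (tracking y):
y = 28  # -> y = 28
val = 25  # -> val = 25
if y > val:  # condition is True
    y, val = (val, y)  # -> y = 25, val = 28
y = y + val  # -> y = 53
if y > 30:  # condition is True
    val = 0  # -> val = 0

Answer: 53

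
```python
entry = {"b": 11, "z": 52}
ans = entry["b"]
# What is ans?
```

Trace (tracking ans):
entry = {'b': 11, 'z': 52}  # -> entry = {'b': 11, 'z': 52}
ans = entry['b']  # -> ans = 11

Answer: 11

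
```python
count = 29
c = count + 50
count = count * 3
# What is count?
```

Trace (tracking count):
count = 29  # -> count = 29
c = count + 50  # -> c = 79
count = count * 3  # -> count = 87

Answer: 87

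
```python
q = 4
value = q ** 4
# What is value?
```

Trace (tracking value):
q = 4  # -> q = 4
value = q ** 4  # -> value = 256

Answer: 256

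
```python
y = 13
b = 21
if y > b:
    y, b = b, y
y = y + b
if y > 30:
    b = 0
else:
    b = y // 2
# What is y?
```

Answer: 34

Derivation:
Trace (tracking y):
y = 13  # -> y = 13
b = 21  # -> b = 21
if y > b:  # condition is False
y = y + b  # -> y = 34
if y > 30:  # condition is True
    b = 0  # -> b = 0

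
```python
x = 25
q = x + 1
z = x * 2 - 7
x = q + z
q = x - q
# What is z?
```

Answer: 43

Derivation:
Trace (tracking z):
x = 25  # -> x = 25
q = x + 1  # -> q = 26
z = x * 2 - 7  # -> z = 43
x = q + z  # -> x = 69
q = x - q  # -> q = 43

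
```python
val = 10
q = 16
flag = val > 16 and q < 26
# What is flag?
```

Answer: False

Derivation:
Trace (tracking flag):
val = 10  # -> val = 10
q = 16  # -> q = 16
flag = val > 16 and q < 26  # -> flag = False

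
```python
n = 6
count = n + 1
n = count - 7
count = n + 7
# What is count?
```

Trace (tracking count):
n = 6  # -> n = 6
count = n + 1  # -> count = 7
n = count - 7  # -> n = 0
count = n + 7  # -> count = 7

Answer: 7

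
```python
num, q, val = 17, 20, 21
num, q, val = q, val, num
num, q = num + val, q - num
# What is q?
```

Trace (tracking q):
num, q, val = (17, 20, 21)  # -> num = 17, q = 20, val = 21
num, q, val = (q, val, num)  # -> num = 20, q = 21, val = 17
num, q = (num + val, q - num)  # -> num = 37, q = 1

Answer: 1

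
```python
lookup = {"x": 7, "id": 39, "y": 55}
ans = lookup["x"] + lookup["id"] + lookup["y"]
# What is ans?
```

Answer: 101

Derivation:
Trace (tracking ans):
lookup = {'x': 7, 'id': 39, 'y': 55}  # -> lookup = {'x': 7, 'id': 39, 'y': 55}
ans = lookup['x'] + lookup['id'] + lookup['y']  # -> ans = 101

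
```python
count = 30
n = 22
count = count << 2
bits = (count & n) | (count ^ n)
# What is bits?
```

Trace (tracking bits):
count = 30  # -> count = 30
n = 22  # -> n = 22
count = count << 2  # -> count = 120
bits = count & n | count ^ n  # -> bits = 126

Answer: 126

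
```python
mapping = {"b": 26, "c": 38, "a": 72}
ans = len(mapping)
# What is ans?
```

Trace (tracking ans):
mapping = {'b': 26, 'c': 38, 'a': 72}  # -> mapping = {'b': 26, 'c': 38, 'a': 72}
ans = len(mapping)  # -> ans = 3

Answer: 3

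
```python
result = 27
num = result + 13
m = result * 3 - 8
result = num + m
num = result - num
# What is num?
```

Trace (tracking num):
result = 27  # -> result = 27
num = result + 13  # -> num = 40
m = result * 3 - 8  # -> m = 73
result = num + m  # -> result = 113
num = result - num  # -> num = 73

Answer: 73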